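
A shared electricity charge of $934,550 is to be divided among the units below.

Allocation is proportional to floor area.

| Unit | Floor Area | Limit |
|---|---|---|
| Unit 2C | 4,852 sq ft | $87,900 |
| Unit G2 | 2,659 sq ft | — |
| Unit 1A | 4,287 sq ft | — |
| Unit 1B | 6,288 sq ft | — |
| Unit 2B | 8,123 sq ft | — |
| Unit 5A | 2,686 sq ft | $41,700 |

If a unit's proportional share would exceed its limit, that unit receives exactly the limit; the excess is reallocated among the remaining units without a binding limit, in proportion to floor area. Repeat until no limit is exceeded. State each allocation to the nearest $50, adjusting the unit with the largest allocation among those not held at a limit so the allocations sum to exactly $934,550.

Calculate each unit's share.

Unit 2C: $87,900; Unit G2: $100,200; Unit 1A: $161,600; Unit 1B: $237,000; Unit 2B: $306,150; Unit 5A: $41,700

Combined floor area = 28,895.
Unconstrained shares: Unit 2C 156,928.07; Unit G2 85,999.95; Unit 1A 138,654.29; Unit 1B 203,372.57; Unit 2B 262,721.91; Unit 5A 86,873.21.
Held at cap: Unit 2C ($87,900), Unit 5A ($41,700); balance $804,950 reallocated over remaining floor area 21,357.
Remaining shares: Unit G2 100,218.29 → $100,200; Unit 1A 161,577.97 → $161,600; Unit 1B 236,996.09 → $237,000; Unit 2B 306,157.65 → $306,150.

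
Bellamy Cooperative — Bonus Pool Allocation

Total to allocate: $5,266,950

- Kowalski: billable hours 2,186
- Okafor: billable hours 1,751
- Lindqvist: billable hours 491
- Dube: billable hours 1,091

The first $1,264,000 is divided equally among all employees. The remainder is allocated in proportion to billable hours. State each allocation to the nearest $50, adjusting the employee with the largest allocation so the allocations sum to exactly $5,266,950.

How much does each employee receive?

Kowalski: $1,901,550 | Okafor: $1,586,000 | Lindqvist: $672,100 | Dube: $1,107,300

Equal tier: $1,264,000 ÷ 4 = $316,000 apiece.
Remainder $4,002,950 by billable hours (total 5,519): Kowalski 1,585,513.44 → $1,585,500; Okafor 1,270,006.42 → $1,270,000; Lindqvist 356,124.02 → $356,100; Dube 791,306.12 → $791,300.
Rounding difference +$50 on remainder applied to Kowalski.
Totals: Kowalski $316,000 + $1,585,550 = $1,901,550; Okafor $316,000 + $1,270,000 = $1,586,000; Lindqvist $316,000 + $356,100 = $672,100; Dube $316,000 + $791,300 = $1,107,300.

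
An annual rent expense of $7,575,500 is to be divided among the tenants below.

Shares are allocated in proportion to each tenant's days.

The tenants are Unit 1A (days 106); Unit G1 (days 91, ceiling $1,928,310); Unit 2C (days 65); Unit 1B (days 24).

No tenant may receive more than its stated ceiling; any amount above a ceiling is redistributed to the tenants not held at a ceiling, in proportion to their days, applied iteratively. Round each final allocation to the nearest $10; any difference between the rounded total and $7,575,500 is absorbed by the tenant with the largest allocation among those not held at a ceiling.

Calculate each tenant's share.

Combined days = 286.
Pro-rata shares before constraints: Unit 1A 2,807,702.80; Unit G1 2,410,386.36; Unit 2C 1,721,704.55; Unit 1B 635,706.29.
Cap binds for Unit G1 ($1,928,310); residual $5,647,190 reallocated over remaining days 195.
Remaining shares: Unit 1A 3,069,754.56 → $3,069,750; Unit 2C 1,882,396.67 → $1,882,400; Unit 1B 695,038.77 → $695,040.

Unit 1A: $3,069,750 · Unit G1: $1,928,310 · Unit 2C: $1,882,400 · Unit 1B: $695,040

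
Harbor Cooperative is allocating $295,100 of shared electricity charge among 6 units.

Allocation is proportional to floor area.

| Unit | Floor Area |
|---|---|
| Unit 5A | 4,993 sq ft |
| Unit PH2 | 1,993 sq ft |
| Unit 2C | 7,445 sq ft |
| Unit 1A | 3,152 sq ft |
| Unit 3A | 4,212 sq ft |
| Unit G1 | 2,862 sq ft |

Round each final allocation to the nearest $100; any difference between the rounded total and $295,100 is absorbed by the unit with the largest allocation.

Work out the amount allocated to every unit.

Sum of floor area: 24,657.
Proportional shares: Unit 5A 4,993/24,657 × $295,100 = 59,757.24; Unit PH2 1,993/24,657 × $295,100 = 23,852.63; Unit 2C 7,445/24,657 × $295,100 = 89,103.28; Unit 1A 3,152/24,657 × $295,100 = 37,723.78; Unit 3A 4,212/24,657 × $295,100 = 50,410.07; Unit G1 2,862/24,657 × $295,100 = 34,253.00.
At nearest $100: Unit 5A $59,800; Unit PH2 $23,900; Unit 2C $89,100; Unit 1A $37,700; Unit 3A $50,400; Unit G1 $34,300. Sum = $295,200.
Difference $295,100 − $295,200 = −$100 applied to largest allocation (Unit 2C): Unit 2C becomes $89,000.

Unit 5A: $59,800 | Unit PH2: $23,900 | Unit 2C: $89,000 | Unit 1A: $37,700 | Unit 3A: $50,400 | Unit G1: $34,300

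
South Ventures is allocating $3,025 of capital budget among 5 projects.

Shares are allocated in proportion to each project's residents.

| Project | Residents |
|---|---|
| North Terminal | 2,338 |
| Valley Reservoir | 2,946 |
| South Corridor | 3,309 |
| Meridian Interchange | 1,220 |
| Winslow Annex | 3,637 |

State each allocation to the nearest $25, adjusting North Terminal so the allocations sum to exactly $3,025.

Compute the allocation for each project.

North Terminal: $500 | Valley Reservoir: $675 | South Corridor: $750 | Meridian Interchange: $275 | Winslow Annex: $825

Combined residents = 13,450.
Raw shares: North Terminal 2,338/13,450 × $3,025 = 525.83; Valley Reservoir 2,946/13,450 × $3,025 = 662.58; South Corridor 3,309/13,450 × $3,025 = 744.22; Meridian Interchange 1,220/13,450 × $3,025 = 274.39; Winslow Annex 3,637/13,450 × $3,025 = 817.99.
After rounding ($25): North Terminal $525; Valley Reservoir $675; South Corridor $750; Meridian Interchange $275; Winslow Annex $825. Sum = $3,050.
Difference $3,025 − $3,050 = −$25 applied to North Terminal: North Terminal becomes $500.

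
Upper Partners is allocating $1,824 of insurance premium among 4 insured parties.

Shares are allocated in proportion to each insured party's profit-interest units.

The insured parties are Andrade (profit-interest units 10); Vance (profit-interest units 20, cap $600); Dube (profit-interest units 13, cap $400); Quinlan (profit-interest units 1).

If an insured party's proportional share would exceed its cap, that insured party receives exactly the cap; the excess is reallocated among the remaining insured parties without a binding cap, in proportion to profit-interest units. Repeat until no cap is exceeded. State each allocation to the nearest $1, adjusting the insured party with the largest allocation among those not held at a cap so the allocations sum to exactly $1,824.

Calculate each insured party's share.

Combined profit-interest units = 44.
Proportional shares (ignoring caps): Andrade 414.55; Vance 829.09; Dube 538.91; Quinlan 41.45.
Capped: Vance ($600), Dube ($400); residual $824 reallocated over remaining profit-interest units 11.
Redistributed shares: Andrade 749.09 → $749; Quinlan 74.91 → $75.

Andrade: $749; Vance: $600; Dube: $400; Quinlan: $75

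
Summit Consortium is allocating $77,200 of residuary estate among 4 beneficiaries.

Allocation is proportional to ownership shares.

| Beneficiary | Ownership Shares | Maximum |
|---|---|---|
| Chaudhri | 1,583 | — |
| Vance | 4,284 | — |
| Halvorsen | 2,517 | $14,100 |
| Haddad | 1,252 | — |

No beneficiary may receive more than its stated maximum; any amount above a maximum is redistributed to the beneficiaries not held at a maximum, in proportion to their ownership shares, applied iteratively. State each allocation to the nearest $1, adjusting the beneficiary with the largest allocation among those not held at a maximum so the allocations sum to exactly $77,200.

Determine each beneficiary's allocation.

Chaudhri: $14,031; Vance: $37,972; Halvorsen: $14,100; Haddad: $11,097

Ownership shares total: 9,636.
Pro-rata shares before constraints: Chaudhri 12,682.40; Vance 34,321.79; Halvorsen 20,165.26; Haddad 10,030.55.
Held at cap: Halvorsen ($14,100); remaining pool $63,100 reallocated over remaining ownership shares 7,119.
Remaining shares: Chaudhri 14,031.09 → $14,031; Vance 37,971.68 → $37,972; Haddad 11,097.23 → $11,097.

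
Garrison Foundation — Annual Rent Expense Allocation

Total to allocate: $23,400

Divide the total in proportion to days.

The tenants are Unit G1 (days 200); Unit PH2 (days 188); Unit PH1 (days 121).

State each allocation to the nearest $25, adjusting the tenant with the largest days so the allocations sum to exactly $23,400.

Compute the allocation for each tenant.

Unit G1: $9,175 | Unit PH2: $8,650 | Unit PH1: $5,575

Combined days = 509.
Pro-rata amounts: Unit G1 200/509 × $23,400 = 9,194.50; Unit PH2 188/509 × $23,400 = 8,642.83; Unit PH1 121/509 × $23,400 = 5,562.67.
Rounded to nearest $25: Unit G1 $9,200; Unit PH2 $8,650; Unit PH1 $5,575. Sum = $23,425.
Difference $23,400 − $23,425 = −$25 applied to largest days (Unit G1): Unit G1 becomes $9,175.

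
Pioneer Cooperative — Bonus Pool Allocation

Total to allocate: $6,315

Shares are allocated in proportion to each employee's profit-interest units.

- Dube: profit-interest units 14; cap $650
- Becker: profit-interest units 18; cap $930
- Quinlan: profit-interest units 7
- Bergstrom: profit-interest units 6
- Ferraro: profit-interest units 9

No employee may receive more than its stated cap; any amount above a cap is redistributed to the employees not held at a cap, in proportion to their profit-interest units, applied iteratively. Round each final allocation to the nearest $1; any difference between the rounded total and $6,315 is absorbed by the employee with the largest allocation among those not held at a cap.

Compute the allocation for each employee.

Dube: $650 | Becker: $930 | Quinlan: $1,507 | Bergstrom: $1,291 | Ferraro: $1,937

Combined profit-interest units = 54.
Unconstrained shares: Dube 1,637.22; Becker 2,105.00; Quinlan 818.61; Bergstrom 701.67; Ferraro 1,052.50.
Cap binds for Dube ($650), Becker ($930); residual $4,735 reallocated over remaining profit-interest units 22.
Redistributed shares: Quinlan 1,506.59 → $1,507; Bergstrom 1,291.36 → $1,291; Ferraro 1,937.05 → $1,937.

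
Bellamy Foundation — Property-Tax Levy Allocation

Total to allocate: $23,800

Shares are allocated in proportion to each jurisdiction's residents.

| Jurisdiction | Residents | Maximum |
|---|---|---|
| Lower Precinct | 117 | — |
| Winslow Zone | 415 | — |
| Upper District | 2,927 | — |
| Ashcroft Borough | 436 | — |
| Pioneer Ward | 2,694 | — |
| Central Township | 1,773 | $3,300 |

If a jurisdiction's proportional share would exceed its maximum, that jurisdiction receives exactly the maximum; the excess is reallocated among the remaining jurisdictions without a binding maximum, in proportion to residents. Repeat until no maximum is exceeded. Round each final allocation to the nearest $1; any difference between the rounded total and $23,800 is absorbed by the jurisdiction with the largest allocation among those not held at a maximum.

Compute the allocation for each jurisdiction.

Lower Precinct: $364 · Winslow Zone: $1,291 · Upper District: $9,106 · Ashcroft Borough: $1,357 · Pioneer Ward: $8,382 · Central Township: $3,300

Residents total: 8,362.
Proportional shares (ignoring caps): Lower Precinct 333.01; Winslow Zone 1,181.18; Upper District 8,330.85; Ashcroft Borough 1,240.95; Pioneer Ward 7,667.69; Central Township 5,046.33.
Cap binds for Central Township ($3,300); balance $20,500 reallocated over remaining residents 6,589.
Shares after redistribution: Lower Precinct 364.02 → $364; Winslow Zone 1,291.17 → $1,291; Upper District 9,106.62 → $9,107; Ashcroft Borough 1,356.503 → $1,357; Pioneer Ward 8,381.70 → $8,382.
Rounding difference −$1 applied to Upper District → $9,106.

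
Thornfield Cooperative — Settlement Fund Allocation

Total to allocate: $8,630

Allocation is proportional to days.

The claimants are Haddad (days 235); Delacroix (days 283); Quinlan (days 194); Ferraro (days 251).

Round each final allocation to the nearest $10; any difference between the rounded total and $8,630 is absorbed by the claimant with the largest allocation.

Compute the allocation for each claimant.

Haddad: $2,110 · Delacroix: $2,530 · Quinlan: $1,740 · Ferraro: $2,250

Sum of days: 963.
Proportional shares: Haddad 235/963 × $8,630 = 2,105.97; Delacroix 283/963 × $8,630 = 2,536.13; Quinlan 194/963 × $8,630 = 1,738.55; Ferraro 251/963 × $8,630 = 2,249.36.
At nearest $10: Haddad $2,110; Delacroix $2,540; Quinlan $1,740; Ferraro $2,250. Sum = $8,640.
Difference $8,630 − $8,640 = −$10 applied to largest allocation (Delacroix): Delacroix becomes $2,530.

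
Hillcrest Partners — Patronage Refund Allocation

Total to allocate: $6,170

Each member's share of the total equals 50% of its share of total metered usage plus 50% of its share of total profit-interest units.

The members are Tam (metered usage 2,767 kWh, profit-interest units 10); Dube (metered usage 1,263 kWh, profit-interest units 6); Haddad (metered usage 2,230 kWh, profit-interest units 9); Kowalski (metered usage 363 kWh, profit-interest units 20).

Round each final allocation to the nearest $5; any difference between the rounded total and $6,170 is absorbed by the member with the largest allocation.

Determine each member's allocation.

Tam: $1,975; Dube: $1,000; Haddad: $1,655; Kowalski: $1,540

Totals — metered usage 6,623, profit-interest units 45.
Blended shares (50% metered usage + 50% profit-interest units): Tam 0.3200; Dube 0.1620; Haddad 0.2684; Kowalski 0.2496.
Pro-rata amounts: Tam 1,974.43; Dube 999.64; Haddad 1,655.74; Kowalski 1,540.20.
At nearest $5: Tam $1,975; Dube $1,000; Haddad $1,655; Kowalski $1,540. Sum = $6,170.
Sum already equals the total — no adjustment.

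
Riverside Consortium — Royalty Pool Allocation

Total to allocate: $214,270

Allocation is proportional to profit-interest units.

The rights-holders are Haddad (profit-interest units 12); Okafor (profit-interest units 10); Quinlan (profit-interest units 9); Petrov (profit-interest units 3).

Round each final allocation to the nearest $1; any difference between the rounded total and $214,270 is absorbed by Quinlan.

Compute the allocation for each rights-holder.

Haddad: $75,625; Okafor: $63,021; Quinlan: $56,718; Petrov: $18,906

Sum of profit-interest units: 34.
Unrounded shares: Haddad 12/34 × $214,270 = 75,624.71; Okafor 10/34 × $214,270 = 63,020.59; Quinlan 9/34 × $214,270 = 56,718.53; Petrov 3/34 × $214,270 = 18,906.18.
At nearest $1: Haddad $75,625; Okafor $63,021; Quinlan $56,719; Petrov $18,906. Sum = $214,271.
Difference $214,270 − $214,271 = −$1 applied to Quinlan: Quinlan becomes $56,718.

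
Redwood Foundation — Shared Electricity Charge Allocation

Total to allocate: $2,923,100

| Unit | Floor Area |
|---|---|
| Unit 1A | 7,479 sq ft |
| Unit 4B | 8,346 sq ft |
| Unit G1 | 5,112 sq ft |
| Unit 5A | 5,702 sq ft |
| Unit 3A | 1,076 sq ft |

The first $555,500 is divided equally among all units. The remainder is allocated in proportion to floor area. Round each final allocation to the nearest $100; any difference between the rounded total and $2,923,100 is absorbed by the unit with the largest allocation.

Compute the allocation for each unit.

Unit 1A: $750,000 | Unit 4B: $824,100 | Unit G1: $547,800 | Unit 5A: $598,200 | Unit 3A: $203,000

Equal tier: $555,500 ÷ 5 = $111,100 apiece.
Remainder $2,367,600 by floor area (total 27,715): Unit 1A 638,906.02 → $638,900; Unit 4B 712,970.94 → $713,000; Unit G1 436,701.11 → $436,700; Unit 5A 487,102.84 → $487,100; Unit 3A 91,919.09 → $91,900.
Totals: Unit 1A $111,100 + $638,900 = $750,000; Unit 4B $111,100 + $713,000 = $824,100; Unit G1 $111,100 + $436,700 = $547,800; Unit 5A $111,100 + $487,100 = $598,200; Unit 3A $111,100 + $91,900 = $203,000.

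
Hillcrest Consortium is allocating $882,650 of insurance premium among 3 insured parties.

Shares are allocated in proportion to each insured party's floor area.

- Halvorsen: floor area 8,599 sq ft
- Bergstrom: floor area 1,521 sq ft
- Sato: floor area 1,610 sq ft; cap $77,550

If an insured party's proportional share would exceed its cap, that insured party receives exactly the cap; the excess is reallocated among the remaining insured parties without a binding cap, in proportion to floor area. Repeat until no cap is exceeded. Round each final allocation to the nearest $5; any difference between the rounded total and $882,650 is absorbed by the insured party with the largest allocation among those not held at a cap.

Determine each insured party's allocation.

Halvorsen: $684,095 · Bergstrom: $121,005 · Sato: $77,550

Combined floor area = 11,730.
Unconstrained shares: Halvorsen 647,050.92; Bergstrom 114,451.04; Sato 121,148.04.
Held at cap: Sato ($77,550); residual $805,100 reallocated over remaining floor area 10,120.
Redistributed shares: Halvorsen 684,096.33 → $684,095; Bergstrom 121,003.67 → $121,005.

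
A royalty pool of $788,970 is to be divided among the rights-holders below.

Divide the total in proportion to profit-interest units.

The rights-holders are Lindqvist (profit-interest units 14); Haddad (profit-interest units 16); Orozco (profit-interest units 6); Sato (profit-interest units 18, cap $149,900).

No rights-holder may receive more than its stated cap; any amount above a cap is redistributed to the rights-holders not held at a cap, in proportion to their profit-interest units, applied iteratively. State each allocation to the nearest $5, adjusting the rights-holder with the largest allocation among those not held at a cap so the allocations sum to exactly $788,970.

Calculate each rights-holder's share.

Lindqvist: $248,525 | Haddad: $284,035 | Orozco: $106,510 | Sato: $149,900

Total profit-interest units = 54.
Proportional shares (ignoring caps): Lindqvist 204,547.78; Haddad 233,768.89; Orozco 87,663.33; Sato 262,990.00.
Capped: Sato ($149,900); remaining pool $639,070 reallocated over remaining profit-interest units 36.
Shares after redistribution: Lindqvist 248,527.22 → $248,525; Haddad 284,031.11 → $284,030; Orozco 106,511.67 → $106,510.
Rounding difference +$5 applied to Haddad → $284,035.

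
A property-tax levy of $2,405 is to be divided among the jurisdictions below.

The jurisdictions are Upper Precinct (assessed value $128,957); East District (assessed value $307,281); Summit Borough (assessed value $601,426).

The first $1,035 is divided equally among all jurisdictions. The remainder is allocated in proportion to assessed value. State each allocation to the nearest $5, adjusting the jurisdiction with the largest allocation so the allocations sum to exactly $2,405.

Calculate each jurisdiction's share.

$1,035 shared equally gives $345 per jurisdiction.
Remainder $1,370 by assessed value (total 1,037,664): Upper Precinct 170.26 → $170; East District 405.69 → $405; Summit Borough 794.05 → $795.
Totals: Upper Precinct $345 + $170 = $515; East District $345 + $405 = $750; Summit Borough $345 + $795 = $1,140.

Upper Precinct: $515 | East District: $750 | Summit Borough: $1,140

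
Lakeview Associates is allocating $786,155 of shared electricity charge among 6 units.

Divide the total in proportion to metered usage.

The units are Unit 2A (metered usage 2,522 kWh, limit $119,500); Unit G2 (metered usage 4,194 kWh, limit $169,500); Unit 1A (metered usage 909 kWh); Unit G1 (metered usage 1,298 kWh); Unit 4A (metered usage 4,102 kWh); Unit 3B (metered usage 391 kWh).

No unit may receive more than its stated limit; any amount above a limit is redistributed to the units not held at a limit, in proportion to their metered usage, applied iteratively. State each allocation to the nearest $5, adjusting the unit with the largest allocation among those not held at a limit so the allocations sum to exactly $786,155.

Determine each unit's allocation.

Unit 2A: $119,500; Unit G2: $169,500; Unit 1A: $67,450; Unit G1: $96,315; Unit 4A: $304,375; Unit 3B: $29,015

Metered usage total: 13,416.
Unconstrained shares: Unit 2A 147,784.95; Unit G2 245,761.33; Unit 1A 53,265.87; Unit G1 76,060.61; Unit 4A 240,370.29; Unit 3B 22,911.94.
Cap binds for Unit 2A ($119,500), Unit G2 ($169,500); remaining pool $497,155 reallocated over remaining metered usage 6,700.
Redistributed shares: Unit 1A 67,449.84 → $67,450; Unit G1 96,314.51 → $96,315; Unit 4A 304,377.58 → $304,380; Unit 3B 29,013.08 → $29,015.
Rounding difference −$5 applied to Unit 4A → $304,375.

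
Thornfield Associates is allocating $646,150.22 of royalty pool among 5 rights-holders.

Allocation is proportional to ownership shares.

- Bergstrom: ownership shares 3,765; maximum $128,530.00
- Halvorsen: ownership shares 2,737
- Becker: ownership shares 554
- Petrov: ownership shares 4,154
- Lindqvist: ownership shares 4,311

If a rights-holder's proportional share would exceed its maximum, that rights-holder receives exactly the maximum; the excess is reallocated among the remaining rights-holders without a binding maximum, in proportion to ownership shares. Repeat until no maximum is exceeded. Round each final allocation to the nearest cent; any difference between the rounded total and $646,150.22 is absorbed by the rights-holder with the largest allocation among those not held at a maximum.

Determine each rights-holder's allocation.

Bergstrom: $128,530.00 | Halvorsen: $120,510.93 | Becker: $24,392.79 | Petrov: $182,901.87 | Lindqvist: $189,814.63

Sum of ownership shares: 15,521.
Proportional shares (ignoring caps): Bergstrom 156,739.6159; Halvorsen 113,943.2480; Becker 23,063.4123; Petrov 172,933.9613; Lindqvist 179,469.9825.
Cap binds for Bergstrom ($128,530.00); balance $517,620.22 reallocated over remaining ownership shares 11,756.
Redistributed shares: Halvorsen 120,510.9342 → $120,510.93; Becker 24,392.7868 → $24,392.79; Petrov 182,901.8709 → $182,901.87; Lindqvist 189,814.6281 → $189,814.63.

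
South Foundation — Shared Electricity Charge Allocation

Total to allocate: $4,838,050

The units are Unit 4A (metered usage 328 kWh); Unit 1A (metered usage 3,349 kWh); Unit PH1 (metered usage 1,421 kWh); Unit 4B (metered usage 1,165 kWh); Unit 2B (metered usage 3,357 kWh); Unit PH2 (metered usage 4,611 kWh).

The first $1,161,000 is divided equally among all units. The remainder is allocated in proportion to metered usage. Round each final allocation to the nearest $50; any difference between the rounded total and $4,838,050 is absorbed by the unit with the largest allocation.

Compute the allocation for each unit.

$1,161,000 shared equally gives $193,500 per unit.
Remainder $3,677,050 by metered usage (total 14,231): Unit 4A 84,749.66 → $84,750; Unit 1A 865,325.03 → $865,350; Unit PH1 367,162.40 → $367,150; Unit 4B 301,016.32 → $301,000; Unit 2B 867,392.09 → $867,400; Unit PH2 1,191,404.51 → $1,191,400.
Totals: Unit 4A $193,500 + $84,750 = $278,250; Unit 1A $193,500 + $865,350 = $1,058,850; Unit PH1 $193,500 + $367,150 = $560,650; Unit 4B $193,500 + $301,000 = $494,500; Unit 2B $193,500 + $867,400 = $1,060,900; Unit PH2 $193,500 + $1,191,400 = $1,384,900.

Unit 4A: $278,250 | Unit 1A: $1,058,850 | Unit PH1: $560,650 | Unit 4B: $494,500 | Unit 2B: $1,060,900 | Unit PH2: $1,384,900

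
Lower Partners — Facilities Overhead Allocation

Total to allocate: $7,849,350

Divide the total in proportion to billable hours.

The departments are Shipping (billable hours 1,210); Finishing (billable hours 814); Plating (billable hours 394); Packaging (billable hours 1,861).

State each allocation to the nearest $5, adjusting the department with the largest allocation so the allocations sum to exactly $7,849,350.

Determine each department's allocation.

Total billable hours = 4,279.
Pro-rata amounts: Shipping 1,210/4,279 × $7,849,350 = 2,219,610.54; Finishing 814/4,279 × $7,849,350 = 1,493,192.54; Plating 394/4,279 × $7,849,350 = 722,749.22; Packaging 1,861/4,279 × $7,849,350 = 3,413,797.70.
At nearest $5: Shipping $2,219,610; Finishing $1,493,195; Plating $722,750; Packaging $3,413,800. Sum = $7,849,355.
Difference $7,849,350 − $7,849,355 = −$5 applied to largest allocation (Packaging): Packaging becomes $3,413,795.

Shipping: $2,219,610 | Finishing: $1,493,195 | Plating: $722,750 | Packaging: $3,413,795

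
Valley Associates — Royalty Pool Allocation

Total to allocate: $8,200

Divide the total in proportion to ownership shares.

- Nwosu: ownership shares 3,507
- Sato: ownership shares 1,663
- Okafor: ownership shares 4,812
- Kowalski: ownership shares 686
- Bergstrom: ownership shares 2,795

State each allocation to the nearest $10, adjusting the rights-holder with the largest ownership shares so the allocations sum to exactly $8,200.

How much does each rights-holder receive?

Ownership shares total: 3,507 + 1,663 + 4,812 + 686 + 2,795 = 13,463.
Proportional shares: Nwosu 2,136.03; Sato 1,012.89; Okafor 2,930.88; Kowalski 417.83; Bergstrom 1,702.37.
Rounded to nearest $10: Nwosu $2,140; Sato $1,010; Okafor $2,930; Kowalski $420; Bergstrom $1,700. Sum = $8,200.
Sum already equals the total — no adjustment.

Nwosu: $2,140 · Sato: $1,010 · Okafor: $2,930 · Kowalski: $420 · Bergstrom: $1,700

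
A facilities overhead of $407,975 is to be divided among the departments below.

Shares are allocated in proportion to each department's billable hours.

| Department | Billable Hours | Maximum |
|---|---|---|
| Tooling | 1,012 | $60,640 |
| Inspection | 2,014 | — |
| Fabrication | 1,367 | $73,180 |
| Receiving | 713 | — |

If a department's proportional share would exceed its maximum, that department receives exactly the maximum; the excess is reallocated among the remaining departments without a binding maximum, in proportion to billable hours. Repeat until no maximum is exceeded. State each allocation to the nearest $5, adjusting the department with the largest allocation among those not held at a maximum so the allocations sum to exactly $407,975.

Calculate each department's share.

Billable hours total: 5,106.
Unconstrained shares: Tooling 80,859.91; Inspection 160,920.81; Fabrication 109,224.80; Receiving 56,969.48.
Held at cap: Tooling ($60,640), Fabrication ($73,180); residual $274,155 reallocated over remaining billable hours 2,727.
Redistributed shares: Inspection 202,474.58 → $202,475; Receiving 71,680.42 → $71,680.

Tooling: $60,640 | Inspection: $202,475 | Fabrication: $73,180 | Receiving: $71,680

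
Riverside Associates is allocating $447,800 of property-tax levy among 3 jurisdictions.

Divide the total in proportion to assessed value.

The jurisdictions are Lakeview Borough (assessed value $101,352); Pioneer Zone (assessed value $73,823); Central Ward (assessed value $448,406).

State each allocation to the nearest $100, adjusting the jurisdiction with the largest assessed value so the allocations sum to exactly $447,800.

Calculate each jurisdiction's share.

Lakeview Borough: $72,800; Pioneer Zone: $53,000; Central Ward: $322,000

Sum of assessed value: 101,352 + 73,823 + 448,406 = 623,581.
Proportional shares: Lakeview Borough 72,781.93; Pioneer Zone 53,013.06; Central Ward 322,005.01.
Rounded to nearest $100: Lakeview Borough $72,800; Pioneer Zone $53,000; Central Ward $322,000. Sum = $447,800.
Rounded total matches; no reconciliation needed.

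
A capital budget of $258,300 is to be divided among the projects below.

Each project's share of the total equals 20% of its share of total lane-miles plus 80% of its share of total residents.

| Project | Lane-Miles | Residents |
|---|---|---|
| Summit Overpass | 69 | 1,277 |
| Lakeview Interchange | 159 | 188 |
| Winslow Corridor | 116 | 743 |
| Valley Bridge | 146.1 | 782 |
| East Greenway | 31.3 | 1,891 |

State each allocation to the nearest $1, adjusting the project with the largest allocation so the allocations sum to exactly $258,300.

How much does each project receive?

Summit Overpass: $60,899 | Lakeview Interchange: $23,713 | Winslow Corridor: $42,949 | Valley Bridge: $47,582 | East Greenway: $83,157

Totals — lane-miles 521.4, residents 4,881.
Blended shares (20% lane-miles + 80% residents): Summit Overpass 0.2358; Lakeview Interchange 0.0918; Winslow Corridor 0.1663; Valley Bridge 0.1842; East Greenway 0.3219.
Unrounded shares: Summit Overpass 60,899.02; Lakeview Interchange 23,712.72; Winslow Corridor 42,948.55; Valley Bridge 47,581.93; East Greenway 83,157.78.
At nearest $1: Summit Overpass $60,899; Lakeview Interchange $23,713; Winslow Corridor $42,949; Valley Bridge $47,582; East Greenway $83,158. Sum = $258,301.
Difference $258,300 − $258,301 = −$1 applied to largest allocation (East Greenway): East Greenway becomes $83,157.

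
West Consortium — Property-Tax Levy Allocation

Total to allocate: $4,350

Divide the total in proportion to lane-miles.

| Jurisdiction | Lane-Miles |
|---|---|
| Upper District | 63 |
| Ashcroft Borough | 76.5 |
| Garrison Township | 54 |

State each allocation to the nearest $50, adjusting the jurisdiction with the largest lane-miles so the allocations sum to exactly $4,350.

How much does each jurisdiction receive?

Total lane-miles = 193.5.
Raw shares: Upper District 63/193.5 × $4,350 = 1,416.28; Ashcroft Borough 76.5/193.5 × $4,350 = 1,719.77; Garrison Township 54/193.5 × $4,350 = 1,213.95.
After rounding ($50): Upper District $1,400; Ashcroft Borough $1,700; Garrison Township $1,200. Sum = $4,300.
Difference $4,350 − $4,300 = +$50 applied to largest lane-miles (Ashcroft Borough): Ashcroft Borough becomes $1,750.

Upper District: $1,400 | Ashcroft Borough: $1,750 | Garrison Township: $1,200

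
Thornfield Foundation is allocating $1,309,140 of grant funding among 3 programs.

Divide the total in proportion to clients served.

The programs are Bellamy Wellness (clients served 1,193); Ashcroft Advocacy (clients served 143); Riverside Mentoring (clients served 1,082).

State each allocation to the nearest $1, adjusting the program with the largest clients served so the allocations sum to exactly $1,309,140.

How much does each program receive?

Bellamy Wellness: $645,908 · Ashcroft Advocacy: $77,422 · Riverside Mentoring: $585,810

Clients served total: 1,193 + 143 + 1,082 = 2,418.
Unrounded shares: Bellamy Wellness 645,907.37; Ashcroft Advocacy 77,422.26; Riverside Mentoring 585,810.37.
Rounded to nearest $1: Bellamy Wellness $645,907; Ashcroft Advocacy $77,422; Riverside Mentoring $585,810. Sum = $1,309,139.
Difference $1,309,140 − $1,309,139 = +$1 applied to largest clients served (Bellamy Wellness): Bellamy Wellness becomes $645,908.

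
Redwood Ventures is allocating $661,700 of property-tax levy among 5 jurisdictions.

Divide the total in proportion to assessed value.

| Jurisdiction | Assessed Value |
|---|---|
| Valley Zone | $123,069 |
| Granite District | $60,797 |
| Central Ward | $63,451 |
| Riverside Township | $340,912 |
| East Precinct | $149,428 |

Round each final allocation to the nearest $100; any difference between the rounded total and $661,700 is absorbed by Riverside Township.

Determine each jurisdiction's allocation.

Valley Zone: $110,400 | Granite District: $54,500 | Central Ward: $56,900 | Riverside Township: $305,900 | East Precinct: $134,000

Total assessed value = 737,657.
Raw shares: Valley Zone 123,069/737,657 × $661,700 = 110,396.51; Granite District 60,797/737,657 × $661,700 = 54,536.70; Central Ward 63,451/737,657 × $661,700 = 56,917.41; Riverside Township 340,912/737,657 × $661,700 = 305,808.08; East Precinct 149,428/737,657 × $661,700 = 134,041.31.
After rounding ($100): Valley Zone $110,400; Granite District $54,500; Central Ward $56,900; Riverside Township $305,800; East Precinct $134,000. Sum = $661,600.
Difference $661,700 − $661,600 = +$100 applied to Riverside Township: Riverside Township becomes $305,900.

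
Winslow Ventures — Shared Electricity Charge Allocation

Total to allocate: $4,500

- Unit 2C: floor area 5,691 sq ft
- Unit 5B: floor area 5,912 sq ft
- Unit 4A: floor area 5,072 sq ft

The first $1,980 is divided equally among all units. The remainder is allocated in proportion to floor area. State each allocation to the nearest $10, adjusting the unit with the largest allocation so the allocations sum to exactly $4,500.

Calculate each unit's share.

Unit 2C: $1,520 | Unit 5B: $1,550 | Unit 4A: $1,430

$1,980 shared equally gives $660 per unit.
Remainder $2,520 by floor area (total 16,675): Unit 2C 860.05 → $860; Unit 5B 893.45 → $890; Unit 4A 766.50 → $770.
Totals: Unit 2C $660 + $860 = $1,520; Unit 5B $660 + $890 = $1,550; Unit 4A $660 + $770 = $1,430.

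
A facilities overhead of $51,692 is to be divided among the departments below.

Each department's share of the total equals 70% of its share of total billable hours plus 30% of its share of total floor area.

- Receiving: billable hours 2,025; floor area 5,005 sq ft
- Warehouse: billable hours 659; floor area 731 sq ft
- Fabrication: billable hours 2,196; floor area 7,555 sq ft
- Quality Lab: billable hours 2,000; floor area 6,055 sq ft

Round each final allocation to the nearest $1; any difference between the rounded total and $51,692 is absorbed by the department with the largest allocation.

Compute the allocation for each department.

Receiving: $14,662 | Warehouse: $4,052 | Fabrication: $17,606 | Quality Lab: $15,372

Totals — billable hours 6,880, floor area 19,346.
Blended shares (70% billable hours + 30% floor area): Receiving 0.2836; Warehouse 0.0784; Fabrication 0.3406; Quality Lab 0.2974.
Proportional shares: Receiving 14,662.17; Warehouse 4,051.88; Fabrication 17,605.58; Quality Lab 15,372.36.
After rounding ($1): Receiving $14,662; Warehouse $4,052; Fabrication $17,606; Quality Lab $15,372. Sum = $51,692.
Rounded total matches; no reconciliation needed.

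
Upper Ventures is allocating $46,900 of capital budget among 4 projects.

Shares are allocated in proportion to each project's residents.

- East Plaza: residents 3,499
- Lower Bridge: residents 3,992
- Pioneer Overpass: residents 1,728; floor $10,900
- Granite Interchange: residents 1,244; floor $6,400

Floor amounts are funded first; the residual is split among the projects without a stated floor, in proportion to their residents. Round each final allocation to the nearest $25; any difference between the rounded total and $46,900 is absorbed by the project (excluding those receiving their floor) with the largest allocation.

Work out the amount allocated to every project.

East Plaza: $13,825 | Lower Bridge: $15,775 | Pioneer Overpass: $10,900 | Granite Interchange: $6,400

Fund the minimums — Pioneer Overpass $10,900; Granite Interchange $6,400. Remaining pool $29,600.
Remaining pool split over remaining residents 7,491: East Plaza 13,825.98 → $13,825; Lower Bridge 15,774.02 → $15,775.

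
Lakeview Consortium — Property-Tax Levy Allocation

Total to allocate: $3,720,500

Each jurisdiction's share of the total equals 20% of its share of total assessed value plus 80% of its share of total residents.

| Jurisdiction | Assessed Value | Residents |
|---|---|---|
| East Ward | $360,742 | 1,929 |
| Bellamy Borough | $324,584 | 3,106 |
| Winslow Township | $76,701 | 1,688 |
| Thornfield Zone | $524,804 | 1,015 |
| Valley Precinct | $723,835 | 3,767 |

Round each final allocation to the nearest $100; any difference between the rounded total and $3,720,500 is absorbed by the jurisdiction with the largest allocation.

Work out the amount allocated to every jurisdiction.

Totals — assessed value 2,010,666, residents 11,505.
Blended shares (20% assessed value + 80% residents): East Ward 0.1700; Bellamy Borough 0.2483; Winslow Township 0.1250; Thornfield Zone 0.1228; Valley Precinct 0.3339.
Proportional shares: East Ward 632,543.87; Bellamy Borough 923,658.33; Winslow Township 465,079.12; Thornfield Zone 456,803.05; Valley Precinct 1,242,415.64.
After rounding ($100): East Ward $632,500; Bellamy Borough $923,700; Winslow Township $465,100; Thornfield Zone $456,800; Valley Precinct $1,242,400. Sum = $3,720,500.
Rounded total matches; no reconciliation needed.

East Ward: $632,500; Bellamy Borough: $923,700; Winslow Township: $465,100; Thornfield Zone: $456,800; Valley Precinct: $1,242,400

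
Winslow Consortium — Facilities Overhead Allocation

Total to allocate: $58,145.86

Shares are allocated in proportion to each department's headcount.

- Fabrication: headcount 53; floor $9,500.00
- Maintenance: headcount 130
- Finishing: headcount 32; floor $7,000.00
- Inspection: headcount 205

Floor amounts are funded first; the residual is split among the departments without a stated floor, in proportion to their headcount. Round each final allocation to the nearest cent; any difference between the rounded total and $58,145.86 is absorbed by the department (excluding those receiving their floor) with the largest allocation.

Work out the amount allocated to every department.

Fund the minimums — Fabrication $9,500.00; Finishing $7,000.00. Balance $41,645.86.
Balance split over remaining headcount 335: Maintenance 16,161.0800 → $16,161.08; Inspection 25,484.7800 → $25,484.78.

Fabrication: $9,500.00 · Maintenance: $16,161.08 · Finishing: $7,000.00 · Inspection: $25,484.78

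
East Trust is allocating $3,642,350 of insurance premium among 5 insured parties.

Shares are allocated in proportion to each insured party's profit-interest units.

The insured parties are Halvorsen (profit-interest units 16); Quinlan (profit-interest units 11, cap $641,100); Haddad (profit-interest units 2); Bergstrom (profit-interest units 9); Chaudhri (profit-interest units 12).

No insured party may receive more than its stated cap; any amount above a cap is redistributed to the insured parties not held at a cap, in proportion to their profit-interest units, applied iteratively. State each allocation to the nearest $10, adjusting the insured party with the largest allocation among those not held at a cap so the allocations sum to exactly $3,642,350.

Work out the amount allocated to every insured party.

Sum of profit-interest units: 50.
Unconstrained shares: Halvorsen 1,165,552.00; Quinlan 801,317.00; Haddad 145,694.00; Bergstrom 655,623.00; Chaudhri 874,164.00.
Held at cap: Quinlan ($641,100); remaining pool $3,001,250 reallocated over remaining profit-interest units 39.
Remaining shares: Halvorsen 1,231,282.05 → $1,231,280; Haddad 153,910.26 → $153,910; Bergstrom 692,596.15 → $692,600; Chaudhri 923,461.54 → $923,460.

Halvorsen: $1,231,280 | Quinlan: $641,100 | Haddad: $153,910 | Bergstrom: $692,600 | Chaudhri: $923,460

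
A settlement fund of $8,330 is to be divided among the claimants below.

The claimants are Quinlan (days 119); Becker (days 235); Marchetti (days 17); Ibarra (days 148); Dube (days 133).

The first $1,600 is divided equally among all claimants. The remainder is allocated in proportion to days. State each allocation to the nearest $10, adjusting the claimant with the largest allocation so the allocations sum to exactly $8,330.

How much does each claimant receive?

Quinlan: $1,550 · Becker: $2,740 · Marchetti: $500 · Ibarra: $1,850 · Dube: $1,690

Equal tier: $1,600 ÷ 5 = $320 apiece.
Remainder $6,730 by days (total 652): Quinlan 1,228.33 → $1,230; Becker 2,425.69 → $2,430; Marchetti 175.48 → $180; Ibarra 1,527.67 → $1,530; Dube 1,372.84 → $1,370.
Rounding difference −$10 on remainder applied to Becker.
Totals: Quinlan $320 + $1,230 = $1,550; Becker $320 + $2,420 = $2,740; Marchetti $320 + $180 = $500; Ibarra $320 + $1,530 = $1,850; Dube $320 + $1,370 = $1,690.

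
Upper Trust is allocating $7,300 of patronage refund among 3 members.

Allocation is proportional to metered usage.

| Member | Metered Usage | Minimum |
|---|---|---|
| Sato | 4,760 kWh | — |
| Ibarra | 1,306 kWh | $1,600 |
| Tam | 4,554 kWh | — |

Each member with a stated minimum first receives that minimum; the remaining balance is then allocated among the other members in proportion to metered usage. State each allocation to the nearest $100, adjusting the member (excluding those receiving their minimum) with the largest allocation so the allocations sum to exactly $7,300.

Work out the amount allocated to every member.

Fund the minimums — Ibarra $1,600. Residual $5,700.
Residual split over remaining metered usage 9,314: Sato 2,913.03 → $2,900; Tam 2,786.97 → $2,800.

Sato: $2,900 · Ibarra: $1,600 · Tam: $2,800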